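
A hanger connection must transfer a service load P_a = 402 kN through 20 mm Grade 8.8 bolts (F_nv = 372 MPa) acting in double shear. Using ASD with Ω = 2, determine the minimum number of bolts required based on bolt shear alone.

A_b = π·20²/4 = 314.2 mm².
Per-bolt allowable strength R_n/Ω = 372 × 314.2 × 2 / 1000 / 2 = 116.9 kN.
n ≥ 402 / 116.9 = 3.44 → use 4 bolts.

4 bolts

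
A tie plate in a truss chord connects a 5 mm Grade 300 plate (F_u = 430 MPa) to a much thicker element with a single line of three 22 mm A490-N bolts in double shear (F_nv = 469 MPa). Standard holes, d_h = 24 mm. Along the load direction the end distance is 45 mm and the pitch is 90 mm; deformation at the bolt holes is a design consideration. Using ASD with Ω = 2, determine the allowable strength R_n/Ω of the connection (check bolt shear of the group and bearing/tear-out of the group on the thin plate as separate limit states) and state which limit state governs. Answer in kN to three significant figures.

156 kN (bearing governs)

Bolt shear: A_b = π·22²/4 = 380.1 mm²; R_n = 469 × 380.1 × 3 × 2 / 1000 = 1070 kN → 1070 / 2 = 535 kN.
Bearing (1.2 l_c t F_u ≤ 2.4 d t F_u): upper limit = 2.4·22·5·430 / 1000 = 113.5 kN.
  Edge l_c = 45 − 24/2 = 33 → r_n = 85.14 kN; interior l_c = 90 − 24 = 66 → r_n = 113.5 kN.
  R_n,bearing = 1·85.14 + 2·113.5 = 312.2 kN → 312.2 / 2 = 156 kN.
Bearing governs: 156 kN.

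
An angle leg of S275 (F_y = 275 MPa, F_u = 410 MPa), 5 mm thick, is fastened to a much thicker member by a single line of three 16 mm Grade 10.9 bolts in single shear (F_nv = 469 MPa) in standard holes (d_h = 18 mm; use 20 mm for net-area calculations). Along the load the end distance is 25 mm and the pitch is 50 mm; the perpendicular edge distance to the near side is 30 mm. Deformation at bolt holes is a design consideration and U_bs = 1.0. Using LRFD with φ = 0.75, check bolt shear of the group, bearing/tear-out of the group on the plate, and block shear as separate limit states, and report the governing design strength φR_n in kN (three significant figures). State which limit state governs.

99.9 kN (block shear governs)

Bolt shear: A_b = π·16²/4 = 201.1 mm²; R_n = 469 × 201.1 × 3 × 1 / 1000 = 282.9 kN → 0.75 × 282.9 = 212 kN.
Bearing: edge l_c = 16, r_n = 39.36 kN; interior l_c = 32, r_n = 78.72 kN; R_n = 39.36 + 2·78.72 = 196.8 kN → 148 kN.
Block shear: A_gv = 625, A_nv = 375, A_nt = 100 mm²; R_n = min(0.6F_uA_nv, 0.6F_yA_gv) + U_bs·F_u·A_nt = 133.2 kN → 99.9 kN.
Block shear governs: 99.9 kN.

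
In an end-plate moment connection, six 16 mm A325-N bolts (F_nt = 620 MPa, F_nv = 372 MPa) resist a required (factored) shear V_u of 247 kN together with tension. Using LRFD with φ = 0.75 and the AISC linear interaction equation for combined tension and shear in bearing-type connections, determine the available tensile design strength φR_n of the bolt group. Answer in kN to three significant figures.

318 kN

A_b = π·16²/4 = 201.1 mm²; f_rv = 247 × 1000 / (6 × 201.1) = 204.7 MPa.
F'_nt = 1.3 F_nt − (F_nt / φF_nv) f_rv = 1.3·620 − (620/(0.75·372))·204.7 = 351 MPa, capped at F_nt → F'_nt = 351 MPa.
R_n = F'_nt · A_b · n = 351 × 201.1 × 6 / 1000 = 423.4 kN.
Design strength φR_n = 0.75 × 423.4 = 318 kN.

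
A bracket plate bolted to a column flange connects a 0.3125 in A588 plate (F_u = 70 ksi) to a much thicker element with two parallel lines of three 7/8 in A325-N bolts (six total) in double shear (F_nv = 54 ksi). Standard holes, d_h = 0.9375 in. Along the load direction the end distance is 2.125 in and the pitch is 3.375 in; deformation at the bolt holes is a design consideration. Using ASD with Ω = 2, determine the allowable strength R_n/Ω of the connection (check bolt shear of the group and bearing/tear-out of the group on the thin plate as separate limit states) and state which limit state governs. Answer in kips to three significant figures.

Bolt shear: A_b = π·0.875²/4 = 0.6013 in²; R_n = 54 × 0.6013 × 6 × 2 = 389.7 kips → 389.7 / 2 = 195 kips.
Bearing (1.2 l_c t F_u ≤ 2.4 d t F_u): upper limit = 2.4·0.875·0.3125·70 = 45.94 kips.
  Edge l_c = 2.125 − 0.9375/2 = 1.656 → r_n = 43.48 kips; interior l_c = 3.375 − 0.9375 = 2.438 → r_n = 45.94 kips.
  R_n,bearing = 2·43.48 + 4·45.94 = 270.7 kips → 270.7 / 2 = 135 kips.
Bearing governs: 135 kips.

135 kips (bearing governs)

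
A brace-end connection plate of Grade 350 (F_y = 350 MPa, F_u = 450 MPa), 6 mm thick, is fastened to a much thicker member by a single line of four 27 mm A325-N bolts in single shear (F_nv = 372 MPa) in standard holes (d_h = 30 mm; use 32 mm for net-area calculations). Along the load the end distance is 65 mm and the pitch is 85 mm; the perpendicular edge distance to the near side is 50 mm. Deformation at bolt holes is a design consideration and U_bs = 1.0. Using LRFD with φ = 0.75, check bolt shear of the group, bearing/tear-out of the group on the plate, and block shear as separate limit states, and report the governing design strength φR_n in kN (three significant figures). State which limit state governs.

Bolt shear: A_b = π·27²/4 = 572.6 mm²; R_n = 372 × 572.6 × 4 × 1 / 1000 = 852 kN → 0.75 × 852 = 639 kN.
Bearing: edge l_c = 50, r_n = 162 kN; interior l_c = 55, r_n = 175 kN; R_n = 162 + 3·175 = 686.9 kN → 515 kN.
Block shear: A_gv = 1920, A_nv = 1248, A_nt = 204 mm²; R_n = min(0.6F_uA_nv, 0.6F_yA_gv) + U_bs·F_u·A_nt = 428.8 kN → 322 kN.
Block shear governs: 322 kN.

322 kN (block shear governs)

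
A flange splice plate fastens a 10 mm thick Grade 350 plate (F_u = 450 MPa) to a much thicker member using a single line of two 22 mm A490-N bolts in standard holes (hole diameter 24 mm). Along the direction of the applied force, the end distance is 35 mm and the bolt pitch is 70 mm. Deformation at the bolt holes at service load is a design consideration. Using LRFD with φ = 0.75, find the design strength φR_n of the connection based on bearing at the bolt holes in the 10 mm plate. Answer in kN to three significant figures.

Per bolt r_n = 1.2 l_c t F_u ≤ 2.4 d t F_u; upper limit = 2.4 × 22 × 10 × 450 / 1000 = 237.6 kN.
Edge bolt: l_c = 35 − 24/2 = 23 mm → 1.2 × 23 × 10 × 450 / 1000 = 124.2 → r_n = 124.2 kN.
Interior bolts: l_c = 70 − 24 = 46 mm → 1.2 × 46 × 10 × 450 / 1000 = 248.4 → r_n = 237.6 kN.
R_n = 1 × 124.2 + 1 × 237.6 = 361.8 kN.
Design strength φR_n = 0.75 × 361.8 = 271 kN.

271 kN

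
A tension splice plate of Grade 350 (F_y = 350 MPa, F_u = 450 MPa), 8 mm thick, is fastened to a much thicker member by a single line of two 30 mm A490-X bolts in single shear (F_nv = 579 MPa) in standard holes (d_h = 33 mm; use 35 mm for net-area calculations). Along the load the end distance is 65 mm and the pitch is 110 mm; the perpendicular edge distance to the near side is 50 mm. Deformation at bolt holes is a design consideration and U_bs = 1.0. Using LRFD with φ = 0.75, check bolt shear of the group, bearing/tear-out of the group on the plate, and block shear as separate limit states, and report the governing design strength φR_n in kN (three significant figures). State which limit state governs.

286 kN (block shear governs)

Bolt shear: A_b = π·30²/4 = 706.9 mm²; R_n = 579 × 706.9 × 2 × 1 / 1000 = 818.5 kN → 0.75 × 818.5 = 614 kN.
Bearing: edge l_c = 48.5, r_n = 209.5 kN; interior l_c = 77, r_n = 259.2 kN; R_n = 209.5 + 1·259.2 = 468.7 kN → 352 kN.
Block shear: A_gv = 1400, A_nv = 980, A_nt = 260 mm²; R_n = min(0.6F_uA_nv, 0.6F_yA_gv) + U_bs·F_u·A_nt = 381.6 kN → 286 kN.
Block shear governs: 286 kN.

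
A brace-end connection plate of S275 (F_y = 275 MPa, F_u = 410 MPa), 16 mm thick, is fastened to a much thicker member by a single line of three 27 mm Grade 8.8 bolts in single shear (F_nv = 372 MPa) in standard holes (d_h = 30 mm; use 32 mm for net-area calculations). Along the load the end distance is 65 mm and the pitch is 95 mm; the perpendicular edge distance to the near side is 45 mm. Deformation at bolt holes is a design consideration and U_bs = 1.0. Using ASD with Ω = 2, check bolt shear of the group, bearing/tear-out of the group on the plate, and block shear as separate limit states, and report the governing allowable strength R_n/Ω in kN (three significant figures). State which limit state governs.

Bolt shear: A_b = π·27²/4 = 572.6 mm²; R_n = 372 × 572.6 × 3 × 1 / 1000 = 639 kN → 639 / 2 = 319 kN.
Bearing: edge l_c = 50, r_n = 393.6 kN; interior l_c = 65, r_n = 425.1 kN; R_n = 393.6 + 2·425.1 = 1244 kN → 622 kN.
Block shear: A_gv = 4080, A_nv = 2800, A_nt = 464 mm²; R_n = min(0.6F_uA_nv, 0.6F_yA_gv) + U_bs·F_u·A_nt = 863.4 kN → 432 kN.
Bolt shear governs: 319 kN.

319 kN (bolt shear governs)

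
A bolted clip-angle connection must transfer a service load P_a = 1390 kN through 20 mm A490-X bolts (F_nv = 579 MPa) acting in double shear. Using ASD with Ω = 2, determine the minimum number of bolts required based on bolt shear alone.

8 bolts

A_b = π·20²/4 = 314.2 mm².
Per-bolt allowable strength R_n/Ω = 579 × 314.2 × 2 / 1000 / 2 = 181.9 kN.
n ≥ 1390 / 181.9 = 7.642 → use 8 bolts.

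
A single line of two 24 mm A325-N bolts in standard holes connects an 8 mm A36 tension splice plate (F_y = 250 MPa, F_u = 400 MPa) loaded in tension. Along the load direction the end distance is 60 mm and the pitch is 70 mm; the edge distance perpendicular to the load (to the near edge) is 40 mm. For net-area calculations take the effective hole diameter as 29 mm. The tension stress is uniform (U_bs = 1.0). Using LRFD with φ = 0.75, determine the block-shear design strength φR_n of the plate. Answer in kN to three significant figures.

178 kN

Shear plane L_v = 60 + 1·70 = 130 mm; A_gv = 130 × 8 = 1040 mm².
A_nv = (130 − 1.5·29) × 8 = 692 mm².
A_nt = (40 − 0.5·29) × 8 = 204 mm².
0.6 F_u A_nv = 166.1 kN; 0.6 F_y A_gv = 156 kN → shear yielding governs the shear term.
R_n = 156 + 1.0 × 400 × 204 / 1000 = 237.6 kN.
Design strength φR_n = 0.75 × 237.6 = 178 kN.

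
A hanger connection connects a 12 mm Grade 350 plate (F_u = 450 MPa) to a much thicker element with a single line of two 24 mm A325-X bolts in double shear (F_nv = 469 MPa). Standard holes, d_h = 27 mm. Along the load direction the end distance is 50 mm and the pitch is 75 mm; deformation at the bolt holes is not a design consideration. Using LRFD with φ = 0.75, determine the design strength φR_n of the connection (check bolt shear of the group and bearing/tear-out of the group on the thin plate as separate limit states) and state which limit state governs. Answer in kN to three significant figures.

513 kN (bearing governs)

Bolt shear: A_b = π·24²/4 = 452.4 mm²; R_n = 469 × 452.4 × 2 × 2 / 1000 = 848.7 kN → 0.75 × 848.7 = 637 kN.
Bearing (1.5 l_c t F_u ≤ 3.0 d t F_u): upper limit = 3.0·24·12·450 / 1000 = 388.8 kN.
  Edge l_c = 50 − 27/2 = 36.5 → r_n = 295.7 kN; interior l_c = 75 − 27 = 48 → r_n = 388.8 kN.
  R_n,bearing = 1·295.7 + 1·388.8 = 684.5 kN → 0.75 × 684.5 = 513 kN.
Bearing governs: 513 kN.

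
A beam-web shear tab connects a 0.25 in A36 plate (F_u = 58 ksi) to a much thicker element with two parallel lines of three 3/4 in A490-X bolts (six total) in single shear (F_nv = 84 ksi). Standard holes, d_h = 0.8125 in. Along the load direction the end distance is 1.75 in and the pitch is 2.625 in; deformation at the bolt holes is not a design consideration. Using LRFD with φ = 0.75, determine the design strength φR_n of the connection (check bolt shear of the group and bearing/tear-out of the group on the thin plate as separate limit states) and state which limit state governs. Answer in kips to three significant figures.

Bolt shear: A_b = π·0.75²/4 = 0.4418 in²; R_n = 84 × 0.4418 × 6 × 1 = 222.7 kips → 0.75 × 222.7 = 167 kips.
Bearing (1.5 l_c t F_u ≤ 3.0 d t F_u): upper limit = 3.0·0.75·0.25·58 = 32.62 kips.
  Edge l_c = 1.75 − 0.8125/2 = 1.344 → r_n = 29.23 kips; interior l_c = 2.625 − 0.8125 = 1.812 → r_n = 32.62 kips.
  R_n,bearing = 2·29.23 + 4·32.62 = 189 kips → 0.75 × 189 = 142 kips.
Bearing governs: 142 kips.

142 kips (bearing governs)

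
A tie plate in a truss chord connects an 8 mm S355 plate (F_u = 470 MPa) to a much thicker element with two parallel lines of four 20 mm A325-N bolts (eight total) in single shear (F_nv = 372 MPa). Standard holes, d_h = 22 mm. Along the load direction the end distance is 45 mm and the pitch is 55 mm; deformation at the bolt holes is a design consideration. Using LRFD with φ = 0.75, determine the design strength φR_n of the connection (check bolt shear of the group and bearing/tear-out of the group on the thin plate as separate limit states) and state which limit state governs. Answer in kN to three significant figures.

Bolt shear: A_b = π·20²/4 = 314.2 mm²; R_n = 372 × 314.2 × 8 × 1 / 1000 = 934.9 kN → 0.75 × 934.9 = 701 kN.
Bearing (1.2 l_c t F_u ≤ 2.4 d t F_u): upper limit = 2.4·20·8·470 / 1000 = 180.5 kN.
  Edge l_c = 45 − 22/2 = 34 → r_n = 153.4 kN; interior l_c = 55 − 22 = 33 → r_n = 148.9 kN.
  R_n,bearing = 2·153.4 + 6·148.9 = 1200 kN → 0.75 × 1200 = 900 kN.
Bolt shear governs: 701 kN.

701 kN (bolt shear governs)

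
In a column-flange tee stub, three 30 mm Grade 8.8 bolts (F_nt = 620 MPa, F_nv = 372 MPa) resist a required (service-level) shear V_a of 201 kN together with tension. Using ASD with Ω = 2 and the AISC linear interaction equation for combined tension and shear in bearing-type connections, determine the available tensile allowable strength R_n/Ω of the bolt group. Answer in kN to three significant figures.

A_b = π·30²/4 = 706.9 mm²; f_rv = 201 × 1000 / (3 × 706.9) = 94.79 MPa.
F'_nt = 1.3 F_nt − (Ω F_nt / F_nv) f_rv = 1.3·620 − (2·620/372)·94.79 = 490 MPa, capped at F_nt → F'_nt = 490 MPa.
R_n = F'_nt · A_b · n = 490 × 706.9 × 3 / 1000 = 1039 kN.
Allowable strength R_n/Ω = 1039 / 2 = 520 kN.

520 kN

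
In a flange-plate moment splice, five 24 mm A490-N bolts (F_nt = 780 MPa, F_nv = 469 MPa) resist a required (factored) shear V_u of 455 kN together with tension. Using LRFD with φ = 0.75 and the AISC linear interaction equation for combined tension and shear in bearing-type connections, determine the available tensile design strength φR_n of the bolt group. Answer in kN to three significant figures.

A_b = π·24²/4 = 452.4 mm²; f_rv = 455 × 1000 / (5 × 452.4) = 201.2 MPa.
F'_nt = 1.3 F_nt − (F_nt / φF_nv) f_rv = 1.3·780 − (780/(0.75·469))·201.2 = 567.9 MPa, capped at F_nt → F'_nt = 567.9 MPa.
R_n = F'_nt · A_b · n = 567.9 × 452.4 × 5 / 1000 = 1285 kN.
Design strength φR_n = 0.75 × 1285 = 963 kN.

963 kN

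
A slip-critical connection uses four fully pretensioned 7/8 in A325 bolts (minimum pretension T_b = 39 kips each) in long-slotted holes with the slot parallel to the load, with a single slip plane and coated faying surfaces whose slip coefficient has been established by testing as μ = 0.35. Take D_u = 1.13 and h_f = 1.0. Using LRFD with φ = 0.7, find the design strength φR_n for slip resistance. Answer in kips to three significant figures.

43.2 kips

R_n = μ · D_u · h_f · T_b · n_s · n_b = 0.35 × 1.13 × 1.0 × 39 × 1 × 4 = 61.7 kips.
Design strength φR_n = 0.7 × 61.7 = 43.2 kips.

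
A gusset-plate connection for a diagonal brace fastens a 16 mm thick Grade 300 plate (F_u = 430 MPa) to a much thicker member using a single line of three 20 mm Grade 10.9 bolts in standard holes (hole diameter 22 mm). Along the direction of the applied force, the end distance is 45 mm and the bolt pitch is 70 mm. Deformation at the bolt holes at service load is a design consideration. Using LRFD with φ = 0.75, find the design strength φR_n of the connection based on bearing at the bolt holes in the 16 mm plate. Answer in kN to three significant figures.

706 kN

Per bolt r_n = 1.2 l_c t F_u ≤ 2.4 d t F_u; upper limit = 2.4 × 20 × 16 × 430 / 1000 = 330.2 kN.
Edge bolt: l_c = 45 − 22/2 = 34 mm → 1.2 × 34 × 16 × 430 / 1000 = 280.7 → r_n = 280.7 kN.
Interior bolts: l_c = 70 − 22 = 48 mm → 1.2 × 48 × 16 × 430 / 1000 = 396.3 → r_n = 330.2 kN.
R_n = 1 × 280.7 + 2 × 330.2 = 941.2 kN.
Design strength φR_n = 0.75 × 941.2 = 706 kN.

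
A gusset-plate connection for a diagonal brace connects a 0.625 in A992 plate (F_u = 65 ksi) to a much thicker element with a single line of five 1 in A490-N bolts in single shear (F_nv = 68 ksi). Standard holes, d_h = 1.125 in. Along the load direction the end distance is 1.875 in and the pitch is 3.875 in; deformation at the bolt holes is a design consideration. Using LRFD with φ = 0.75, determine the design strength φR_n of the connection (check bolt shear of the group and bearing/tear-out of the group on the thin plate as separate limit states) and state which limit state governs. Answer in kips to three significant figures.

200 kips (bolt shear governs)

Bolt shear: A_b = π·1²/4 = 0.7854 in²; R_n = 68 × 0.7854 × 5 × 1 = 267 kips → 0.75 × 267 = 200 kips.
Bearing (1.2 l_c t F_u ≤ 2.4 d t F_u): upper limit = 2.4·1·0.625·65 = 97.5 kips.
  Edge l_c = 1.875 − 1.125/2 = 1.312 → r_n = 63.98 kips; interior l_c = 3.875 − 1.125 = 2.75 → r_n = 97.5 kips.
  R_n,bearing = 1·63.98 + 4·97.5 = 454 kips → 0.75 × 454 = 340 kips.
Bolt shear governs: 200 kips.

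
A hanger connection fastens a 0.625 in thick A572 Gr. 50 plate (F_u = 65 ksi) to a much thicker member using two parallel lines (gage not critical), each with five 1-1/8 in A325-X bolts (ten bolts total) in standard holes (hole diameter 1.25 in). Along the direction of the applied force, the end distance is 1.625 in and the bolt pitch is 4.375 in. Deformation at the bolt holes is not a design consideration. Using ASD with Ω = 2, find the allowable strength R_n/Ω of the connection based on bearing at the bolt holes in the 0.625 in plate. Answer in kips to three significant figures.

Per bolt r_n = 1.5 l_c t F_u ≤ 3.0 d t F_u; upper limit = 3.0 × 1.125 × 0.625 × 65 = 137.1 kips.
Edge bolt: l_c = 1.625 − 1.25/2 = 1 in → 1.5 × 1 × 0.625 × 65 = 60.94 → r_n = 60.94 kips.
Interior bolts: l_c = 4.375 − 1.25 = 3.125 in → 1.5 × 3.125 × 0.625 × 65 = 190.4 → r_n = 137.1 kips.
R_n = 2 × 60.94 + 8 × 137.1 = 1219 kips.
Allowable strength R_n/Ω = 1219 / 2 = 609 kips.

609 kips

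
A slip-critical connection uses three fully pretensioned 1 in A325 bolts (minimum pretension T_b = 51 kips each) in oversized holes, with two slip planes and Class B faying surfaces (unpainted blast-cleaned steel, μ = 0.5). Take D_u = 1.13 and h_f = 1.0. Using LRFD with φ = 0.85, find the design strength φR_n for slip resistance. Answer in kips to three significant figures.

147 kips

R_n = μ · D_u · h_f · T_b · n_s · n_b = 0.5 × 1.13 × 1.0 × 51 × 2 × 3 = 172.9 kips.
Design strength φR_n = 0.85 × 172.9 = 147 kips.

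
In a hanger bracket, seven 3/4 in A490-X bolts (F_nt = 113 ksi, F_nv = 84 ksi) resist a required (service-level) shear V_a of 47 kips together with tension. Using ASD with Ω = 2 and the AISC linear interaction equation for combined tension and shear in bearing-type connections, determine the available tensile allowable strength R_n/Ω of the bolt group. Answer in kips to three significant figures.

A_b = π·0.75²/4 = 0.4418 in²; f_rv = 47 / (7 × 0.4418) = 15.2 ksi.
F'_nt = 1.3 F_nt − (Ω F_nt / F_nv) f_rv = 1.3·113 − (2·113/84)·15.2 = 106 ksi, capped at F_nt → F'_nt = 106 ksi.
R_n = F'_nt · A_b · n = 106 × 0.4418 × 7 = 327.8 kips.
Allowable strength R_n/Ω = 327.8 / 2 = 164 kips.

164 kips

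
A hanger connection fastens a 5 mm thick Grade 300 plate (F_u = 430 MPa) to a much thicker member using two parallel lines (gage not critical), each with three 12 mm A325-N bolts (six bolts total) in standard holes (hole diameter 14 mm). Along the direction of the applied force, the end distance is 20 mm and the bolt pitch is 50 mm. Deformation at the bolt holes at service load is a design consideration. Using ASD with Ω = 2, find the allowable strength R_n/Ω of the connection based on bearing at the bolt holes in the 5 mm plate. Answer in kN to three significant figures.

157 kN

Per bolt r_n = 1.2 l_c t F_u ≤ 2.4 d t F_u; upper limit = 2.4 × 12 × 5 × 430 / 1000 = 61.92 kN.
Edge bolt: l_c = 20 − 14/2 = 13 mm → 1.2 × 13 × 5 × 430 / 1000 = 33.54 → r_n = 33.54 kN.
Interior bolts: l_c = 50 − 14 = 36 mm → 1.2 × 36 × 5 × 430 / 1000 = 92.88 → r_n = 61.92 kN.
R_n = 2 × 33.54 + 4 × 61.92 = 314.8 kN.
Allowable strength R_n/Ω = 314.8 / 2 = 157 kN.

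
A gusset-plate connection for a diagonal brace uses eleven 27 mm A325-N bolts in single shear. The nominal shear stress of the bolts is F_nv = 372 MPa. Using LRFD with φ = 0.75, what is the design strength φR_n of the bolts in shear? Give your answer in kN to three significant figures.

A_b = π × 27² / 4 = 572.6 mm².
R_n = F_nv · A_b · n · n_s = 372 × 572.6 × 11 × 1 / 1000 = 2343 kN.
Design strength φR_n = 0.75 × 2343 = 1760 kN.

1760 kN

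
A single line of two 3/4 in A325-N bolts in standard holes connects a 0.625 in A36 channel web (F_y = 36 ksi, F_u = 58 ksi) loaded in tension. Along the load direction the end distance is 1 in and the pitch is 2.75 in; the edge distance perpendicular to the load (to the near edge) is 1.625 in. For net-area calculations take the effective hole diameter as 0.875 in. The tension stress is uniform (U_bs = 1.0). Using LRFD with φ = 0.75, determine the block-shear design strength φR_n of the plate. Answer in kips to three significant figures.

Shear plane L_v = 1 + 1·2.75 = 3.75 in; A_gv = 3.75 × 0.625 = 2.344 in².
A_nv = (3.75 − 1.5·0.875) × 0.625 = 1.523 in².
A_nt = (1.625 − 0.5·0.875) × 0.625 = 0.7422 in².
0.6 F_u A_nv = 53.02 kips; 0.6 F_y A_gv = 50.62 kips → shear yielding governs the shear term.
R_n = 50.62 + 1.0 × 58 × 0.7422 = 93.67 kips.
Design strength φR_n = 0.75 × 93.67 = 70.3 kips.

70.3 kips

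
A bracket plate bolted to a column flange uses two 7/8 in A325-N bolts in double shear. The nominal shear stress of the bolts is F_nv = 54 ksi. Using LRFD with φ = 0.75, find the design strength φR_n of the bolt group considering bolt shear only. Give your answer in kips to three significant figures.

97.4 kips

A_b = π × 0.875² / 4 = 0.6013 in².
R_n = F_nv · A_b · n · n_s = 54 × 0.6013 × 2 × 2 = 129.9 kips.
Design strength φR_n = 0.75 × 129.9 = 97.4 kips.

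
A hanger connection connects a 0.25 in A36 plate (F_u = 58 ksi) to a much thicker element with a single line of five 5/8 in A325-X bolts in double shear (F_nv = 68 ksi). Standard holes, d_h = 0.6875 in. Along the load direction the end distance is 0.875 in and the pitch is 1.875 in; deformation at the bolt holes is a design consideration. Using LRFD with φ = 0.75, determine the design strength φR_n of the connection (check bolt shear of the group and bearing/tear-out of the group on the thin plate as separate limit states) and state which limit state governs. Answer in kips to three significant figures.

68.9 kips (bearing governs)

Bolt shear: A_b = π·0.625²/4 = 0.3068 in²; R_n = 68 × 0.3068 × 5 × 2 = 208.6 kips → 0.75 × 208.6 = 156 kips.
Bearing (1.2 l_c t F_u ≤ 2.4 d t F_u): upper limit = 2.4·0.625·0.25·58 = 21.75 kips.
  Edge l_c = 0.875 − 0.6875/2 = 0.5312 → r_n = 9.244 kips; interior l_c = 1.875 − 0.6875 = 1.188 → r_n = 20.66 kips.
  R_n,bearing = 1·9.244 + 4·20.66 = 91.89 kips → 0.75 × 91.89 = 68.9 kips.
Bearing governs: 68.9 kips.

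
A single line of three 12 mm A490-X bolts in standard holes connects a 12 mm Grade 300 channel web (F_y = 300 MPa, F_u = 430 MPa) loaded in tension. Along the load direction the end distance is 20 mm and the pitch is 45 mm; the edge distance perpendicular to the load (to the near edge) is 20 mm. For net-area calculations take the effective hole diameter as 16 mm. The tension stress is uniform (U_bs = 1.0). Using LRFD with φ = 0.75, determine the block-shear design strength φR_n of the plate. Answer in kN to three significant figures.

209 kN

Shear plane L_v = 20 + 2·45 = 110 mm; A_gv = 110 × 12 = 1320 mm².
A_nv = (110 − 2.5·16) × 12 = 840 mm².
A_nt = (20 − 0.5·16) × 12 = 144 mm².
0.6 F_u A_nv = 216.7 kN; 0.6 F_y A_gv = 237.6 kN → shear rupture governs the shear term.
R_n = 216.7 + 1.0 × 430 × 144 / 1000 = 278.6 kN.
Design strength φR_n = 0.75 × 278.6 = 209 kN.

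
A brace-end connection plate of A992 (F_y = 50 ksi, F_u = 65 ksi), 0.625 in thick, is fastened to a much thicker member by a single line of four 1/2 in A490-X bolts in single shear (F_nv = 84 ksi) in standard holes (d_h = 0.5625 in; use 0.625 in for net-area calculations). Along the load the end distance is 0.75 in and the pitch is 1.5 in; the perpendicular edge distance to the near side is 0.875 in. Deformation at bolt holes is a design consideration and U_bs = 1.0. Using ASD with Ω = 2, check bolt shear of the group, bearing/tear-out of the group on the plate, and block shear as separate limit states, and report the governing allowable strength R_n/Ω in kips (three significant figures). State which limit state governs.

33 kips (bolt shear governs)

Bolt shear: A_b = π·0.5²/4 = 0.1963 in²; R_n = 84 × 0.1963 × 4 × 1 = 65.97 kips → 65.97 / 2 = 33 kips.
Bearing: edge l_c = 0.4688, r_n = 22.85 kips; interior l_c = 0.9375, r_n = 45.7 kips; R_n = 22.85 + 3·45.7 = 160 kips → 80 kips.
Block shear: A_gv = 3.281, A_nv = 1.914, A_nt = 0.3516 in²; R_n = min(0.6F_uA_nv, 0.6F_yA_gv) + U_bs·F_u·A_nt = 97.5 kips → 48.8 kips.
Bolt shear governs: 33 kips.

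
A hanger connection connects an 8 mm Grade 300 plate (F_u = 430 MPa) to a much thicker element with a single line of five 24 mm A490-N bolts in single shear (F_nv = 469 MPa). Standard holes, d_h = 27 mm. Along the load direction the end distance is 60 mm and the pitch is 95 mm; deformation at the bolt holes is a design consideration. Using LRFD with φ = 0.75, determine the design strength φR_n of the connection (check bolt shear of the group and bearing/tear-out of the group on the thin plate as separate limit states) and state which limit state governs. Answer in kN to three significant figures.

738 kN (bearing governs)

Bolt shear: A_b = π·24²/4 = 452.4 mm²; R_n = 469 × 452.4 × 5 × 1 / 1000 = 1061 kN → 0.75 × 1061 = 796 kN.
Bearing (1.2 l_c t F_u ≤ 2.4 d t F_u): upper limit = 2.4·24·8·430 / 1000 = 198.1 kN.
  Edge l_c = 60 − 27/2 = 46.5 → r_n = 192 kN; interior l_c = 95 − 27 = 68 → r_n = 198.1 kN.
  R_n,bearing = 1·192 + 4·198.1 = 984.5 kN → 0.75 × 984.5 = 738 kN.
Bearing governs: 738 kN.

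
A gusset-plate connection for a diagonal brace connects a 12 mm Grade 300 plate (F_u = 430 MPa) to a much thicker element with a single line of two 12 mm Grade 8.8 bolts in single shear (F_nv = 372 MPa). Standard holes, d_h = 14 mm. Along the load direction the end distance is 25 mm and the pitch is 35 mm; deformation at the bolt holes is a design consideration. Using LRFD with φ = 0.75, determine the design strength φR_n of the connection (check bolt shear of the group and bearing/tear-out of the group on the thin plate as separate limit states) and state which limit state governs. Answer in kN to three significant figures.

63.1 kN (bolt shear governs)

Bolt shear: A_b = π·12²/4 = 113.1 mm²; R_n = 372 × 113.1 × 2 × 1 / 1000 = 84.14 kN → 0.75 × 84.14 = 63.1 kN.
Bearing (1.2 l_c t F_u ≤ 2.4 d t F_u): upper limit = 2.4·12·12·430 / 1000 = 148.6 kN.
  Edge l_c = 25 − 14/2 = 18 → r_n = 111.5 kN; interior l_c = 35 − 14 = 21 → r_n = 130 kN.
  R_n,bearing = 1·111.5 + 1·130 = 241.5 kN → 0.75 × 241.5 = 181 kN.
Bolt shear governs: 63.1 kN.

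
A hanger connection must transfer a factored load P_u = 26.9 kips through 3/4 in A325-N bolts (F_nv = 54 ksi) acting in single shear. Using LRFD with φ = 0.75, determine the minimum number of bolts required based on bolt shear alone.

2 bolts

A_b = π·0.75²/4 = 0.4418 in².
Per-bolt design strength φR_n = 0.75 × 54 × 0.4418 × 1 = 17.89 kips.
n ≥ 26.9 / 17.89 = 1.503 → use 2 bolts.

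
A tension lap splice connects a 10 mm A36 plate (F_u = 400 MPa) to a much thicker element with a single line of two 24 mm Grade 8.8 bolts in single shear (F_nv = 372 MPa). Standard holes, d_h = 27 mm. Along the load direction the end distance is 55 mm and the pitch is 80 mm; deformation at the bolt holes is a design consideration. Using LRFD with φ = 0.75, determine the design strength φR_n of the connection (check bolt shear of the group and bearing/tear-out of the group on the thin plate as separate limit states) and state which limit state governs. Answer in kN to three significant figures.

Bolt shear: A_b = π·24²/4 = 452.4 mm²; R_n = 372 × 452.4 × 2 × 1 / 1000 = 336.6 kN → 0.75 × 336.6 = 252 kN.
Bearing (1.2 l_c t F_u ≤ 2.4 d t F_u): upper limit = 2.4·24·10·400 / 1000 = 230.4 kN.
  Edge l_c = 55 − 27/2 = 41.5 → r_n = 199.2 kN; interior l_c = 80 − 27 = 53 → r_n = 230.4 kN.
  R_n,bearing = 1·199.2 + 1·230.4 = 429.6 kN → 0.75 × 429.6 = 322 kN.
Bolt shear governs: 252 kN.

252 kN (bolt shear governs)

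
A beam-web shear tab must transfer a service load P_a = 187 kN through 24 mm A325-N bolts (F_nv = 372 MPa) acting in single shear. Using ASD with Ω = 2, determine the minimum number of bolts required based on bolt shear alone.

3 bolts

A_b = π·24²/4 = 452.4 mm².
Per-bolt allowable strength R_n/Ω = 372 × 452.4 × 1 / 1000 / 2 = 84.14 kN.
n ≥ 187 / 84.14 = 2.222 → use 3 bolts.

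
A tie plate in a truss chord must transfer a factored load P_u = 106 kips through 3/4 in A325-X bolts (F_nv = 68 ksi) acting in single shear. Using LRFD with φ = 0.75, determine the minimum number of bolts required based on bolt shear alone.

5 bolts

A_b = π·0.75²/4 = 0.4418 in².
Per-bolt design strength φR_n = 0.75 × 68 × 0.4418 × 1 = 22.53 kips.
n ≥ 106 / 22.53 = 4.705 → use 5 bolts.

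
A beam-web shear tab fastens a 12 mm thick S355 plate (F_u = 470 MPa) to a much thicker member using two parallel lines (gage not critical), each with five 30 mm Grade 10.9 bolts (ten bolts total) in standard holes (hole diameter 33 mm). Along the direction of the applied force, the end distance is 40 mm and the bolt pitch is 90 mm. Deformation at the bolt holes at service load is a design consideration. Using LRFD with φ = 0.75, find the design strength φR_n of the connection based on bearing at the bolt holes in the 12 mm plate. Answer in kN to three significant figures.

2550 kN

Per bolt r_n = 1.2 l_c t F_u ≤ 2.4 d t F_u; upper limit = 2.4 × 30 × 12 × 470 / 1000 = 406.1 kN.
Edge bolt: l_c = 40 − 33/2 = 23.5 mm → 1.2 × 23.5 × 12 × 470 / 1000 = 159 → r_n = 159 kN.
Interior bolts: l_c = 90 − 33 = 57 mm → 1.2 × 57 × 12 × 470 / 1000 = 385.8 → r_n = 385.8 kN.
R_n = 2 × 159 + 8 × 385.8 = 3404 kN.
Design strength φR_n = 0.75 × 3404 = 2550 kN.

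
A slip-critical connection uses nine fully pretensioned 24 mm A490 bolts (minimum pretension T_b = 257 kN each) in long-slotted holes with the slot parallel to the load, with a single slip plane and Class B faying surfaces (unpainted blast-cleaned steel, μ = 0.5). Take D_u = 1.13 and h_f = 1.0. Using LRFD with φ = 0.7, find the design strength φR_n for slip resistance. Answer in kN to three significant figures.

915 kN

R_n = μ · D_u · h_f · T_b · n_s · n_b = 0.5 × 1.13 × 1.0 × 257 × 1 × 9 = 1307 kN.
Design strength φR_n = 0.7 × 1307 = 915 kN.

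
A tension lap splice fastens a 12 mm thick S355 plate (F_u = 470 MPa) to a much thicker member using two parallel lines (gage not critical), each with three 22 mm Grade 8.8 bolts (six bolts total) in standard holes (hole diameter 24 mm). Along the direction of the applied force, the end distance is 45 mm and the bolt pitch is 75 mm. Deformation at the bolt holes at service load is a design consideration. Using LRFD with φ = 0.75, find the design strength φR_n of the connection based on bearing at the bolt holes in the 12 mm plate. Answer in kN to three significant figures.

1230 kN

Per bolt r_n = 1.2 l_c t F_u ≤ 2.4 d t F_u; upper limit = 2.4 × 22 × 12 × 470 / 1000 = 297.8 kN.
Edge bolt: l_c = 45 − 24/2 = 33 mm → 1.2 × 33 × 12 × 470 / 1000 = 223.3 → r_n = 223.3 kN.
Interior bolts: l_c = 75 − 24 = 51 mm → 1.2 × 51 × 12 × 470 / 1000 = 345.2 → r_n = 297.8 kN.
R_n = 2 × 223.3 + 4 × 297.8 = 1638 kN.
Design strength φR_n = 0.75 × 1638 = 1230 kN.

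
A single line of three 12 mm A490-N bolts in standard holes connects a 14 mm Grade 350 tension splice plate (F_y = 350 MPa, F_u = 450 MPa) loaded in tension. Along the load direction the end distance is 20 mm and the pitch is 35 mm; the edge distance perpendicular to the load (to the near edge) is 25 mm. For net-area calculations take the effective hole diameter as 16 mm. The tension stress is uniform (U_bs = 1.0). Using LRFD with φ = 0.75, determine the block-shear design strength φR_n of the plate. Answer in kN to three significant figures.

Shear plane L_v = 20 + 2·35 = 90 mm; A_gv = 90 × 14 = 1260 mm².
A_nv = (90 − 2.5·16) × 14 = 700 mm².
A_nt = (25 − 0.5·16) × 14 = 238 mm².
0.6 F_u A_nv = 189 kN; 0.6 F_y A_gv = 264.6 kN → shear rupture governs the shear term.
R_n = 189 + 1.0 × 450 × 238 / 1000 = 296.1 kN.
Design strength φR_n = 0.75 × 296.1 = 222 kN.

222 kN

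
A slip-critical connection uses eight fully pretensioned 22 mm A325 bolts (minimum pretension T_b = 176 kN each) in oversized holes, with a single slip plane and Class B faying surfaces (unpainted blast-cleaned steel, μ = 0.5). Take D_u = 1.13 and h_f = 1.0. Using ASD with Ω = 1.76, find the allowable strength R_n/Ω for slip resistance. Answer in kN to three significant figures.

452 kN

R_n = μ · D_u · h_f · T_b · n_s · n_b = 0.5 × 1.13 × 1.0 × 176 × 1 × 8 = 795.5 kN.
Allowable strength R_n/Ω = 795.5 / 1.76 = 452 kN.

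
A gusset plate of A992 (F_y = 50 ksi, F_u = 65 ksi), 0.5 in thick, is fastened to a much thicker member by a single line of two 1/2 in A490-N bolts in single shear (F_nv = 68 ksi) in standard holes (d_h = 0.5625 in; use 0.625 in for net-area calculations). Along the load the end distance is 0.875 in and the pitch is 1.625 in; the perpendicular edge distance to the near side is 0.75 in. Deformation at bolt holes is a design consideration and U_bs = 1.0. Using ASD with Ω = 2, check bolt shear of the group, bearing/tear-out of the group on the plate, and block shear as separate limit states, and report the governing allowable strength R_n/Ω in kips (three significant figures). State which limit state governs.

13.4 kips (bolt shear governs)

Bolt shear: A_b = π·0.5²/4 = 0.1963 in²; R_n = 68 × 0.1963 × 2 × 1 = 26.7 kips → 26.7 / 2 = 13.4 kips.
Bearing: edge l_c = 0.5938, r_n = 23.16 kips; interior l_c = 1.062, r_n = 39 kips; R_n = 23.16 + 1·39 = 62.16 kips → 31.1 kips.
Block shear: A_gv = 1.25, A_nv = 0.7812, A_nt = 0.2188 in²; R_n = min(0.6F_uA_nv, 0.6F_yA_gv) + U_bs·F_u·A_nt = 44.69 kips → 22.3 kips.
Bolt shear governs: 13.4 kips.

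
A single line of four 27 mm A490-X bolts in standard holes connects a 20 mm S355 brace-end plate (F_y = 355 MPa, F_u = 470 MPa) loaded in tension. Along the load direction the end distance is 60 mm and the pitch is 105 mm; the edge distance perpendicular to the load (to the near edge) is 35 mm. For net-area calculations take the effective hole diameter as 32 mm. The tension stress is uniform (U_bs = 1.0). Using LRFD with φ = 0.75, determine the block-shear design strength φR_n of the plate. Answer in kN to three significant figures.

Shear plane L_v = 60 + 3·105 = 375 mm; A_gv = 375 × 20 = 7500 mm².
A_nv = (375 − 3.5·32) × 20 = 5260 mm².
A_nt = (35 − 0.5·32) × 20 = 380 mm².
0.6 F_u A_nv = 1483 kN; 0.6 F_y A_gv = 1598 kN → shear rupture governs the shear term.
R_n = 1483 + 1.0 × 470 × 380 / 1000 = 1662 kN.
Design strength φR_n = 0.75 × 1662 = 1250 kN.

1250 kN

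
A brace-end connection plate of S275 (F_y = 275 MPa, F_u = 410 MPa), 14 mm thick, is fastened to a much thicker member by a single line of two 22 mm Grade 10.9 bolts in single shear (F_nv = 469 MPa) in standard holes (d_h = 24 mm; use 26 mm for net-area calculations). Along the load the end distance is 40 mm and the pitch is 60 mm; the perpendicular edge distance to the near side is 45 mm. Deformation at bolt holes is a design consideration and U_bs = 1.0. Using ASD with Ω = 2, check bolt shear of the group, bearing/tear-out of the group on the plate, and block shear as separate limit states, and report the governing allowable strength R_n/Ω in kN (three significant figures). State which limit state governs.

Bolt shear: A_b = π·22²/4 = 380.1 mm²; R_n = 469 × 380.1 × 2 × 1 / 1000 = 356.6 kN → 356.6 / 2 = 178 kN.
Bearing: edge l_c = 28, r_n = 192.9 kN; interior l_c = 36, r_n = 248 kN; R_n = 192.9 + 1·248 = 440.8 kN → 220 kN.
Block shear: A_gv = 1400, A_nv = 854, A_nt = 448 mm²; R_n = min(0.6F_uA_nv, 0.6F_yA_gv) + U_bs·F_u·A_nt = 393.8 kN → 197 kN.
Bolt shear governs: 178 kN.

178 kN (bolt shear governs)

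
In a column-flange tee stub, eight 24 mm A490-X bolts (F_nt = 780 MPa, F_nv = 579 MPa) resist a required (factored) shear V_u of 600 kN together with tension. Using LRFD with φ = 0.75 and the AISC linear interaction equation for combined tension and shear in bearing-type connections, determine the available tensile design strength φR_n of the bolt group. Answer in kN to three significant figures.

1940 kN

A_b = π·24²/4 = 452.4 mm²; f_rv = 600 × 1000 / (8 × 452.4) = 165.8 MPa.
F'_nt = 1.3 F_nt − (F_nt / φF_nv) f_rv = 1.3·780 − (780/(0.75·579))·165.8 = 716.2 MPa, capped at F_nt → F'_nt = 716.2 MPa.
R_n = F'_nt · A_b · n = 716.2 × 452.4 × 8 / 1000 = 2592 kN.
Design strength φR_n = 0.75 × 2592 = 1940 kN.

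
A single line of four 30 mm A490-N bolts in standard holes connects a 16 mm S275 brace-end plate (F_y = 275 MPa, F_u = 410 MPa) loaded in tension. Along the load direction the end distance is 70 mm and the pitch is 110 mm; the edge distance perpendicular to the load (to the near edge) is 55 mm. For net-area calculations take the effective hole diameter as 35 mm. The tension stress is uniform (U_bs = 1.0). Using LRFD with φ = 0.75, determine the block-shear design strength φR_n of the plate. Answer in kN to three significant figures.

Shear plane L_v = 70 + 3·110 = 400 mm; A_gv = 400 × 16 = 6400 mm².
A_nv = (400 − 3.5·35) × 16 = 4440 mm².
A_nt = (55 − 0.5·35) × 16 = 600 mm².
0.6 F_u A_nv = 1092 kN; 0.6 F_y A_gv = 1056 kN → shear yielding governs the shear term.
R_n = 1056 + 1.0 × 410 × 600 / 1000 = 1302 kN.
Design strength φR_n = 0.75 × 1302 = 976 kN.

976 kN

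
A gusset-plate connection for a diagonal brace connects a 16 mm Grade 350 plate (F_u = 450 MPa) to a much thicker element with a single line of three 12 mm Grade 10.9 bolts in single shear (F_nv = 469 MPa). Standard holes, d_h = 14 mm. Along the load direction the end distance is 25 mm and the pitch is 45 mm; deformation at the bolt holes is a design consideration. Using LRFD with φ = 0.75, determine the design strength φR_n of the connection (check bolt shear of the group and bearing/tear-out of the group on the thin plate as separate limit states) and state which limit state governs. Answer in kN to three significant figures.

119 kN (bolt shear governs)

Bolt shear: A_b = π·12²/4 = 113.1 mm²; R_n = 469 × 113.1 × 3 × 1 / 1000 = 159.1 kN → 0.75 × 159.1 = 119 kN.
Bearing (1.2 l_c t F_u ≤ 2.4 d t F_u): upper limit = 2.4·12·16·450 / 1000 = 207.4 kN.
  Edge l_c = 25 − 14/2 = 18 → r_n = 155.5 kN; interior l_c = 45 − 14 = 31 → r_n = 207.4 kN.
  R_n,bearing = 1·155.5 + 2·207.4 = 570.2 kN → 0.75 × 570.2 = 428 kN.
Bolt shear governs: 119 kN.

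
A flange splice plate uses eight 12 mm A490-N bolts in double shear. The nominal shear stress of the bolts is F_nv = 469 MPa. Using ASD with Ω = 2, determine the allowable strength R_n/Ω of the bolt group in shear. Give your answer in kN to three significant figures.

424 kN

A_b = π × 12² / 4 = 113.1 mm².
R_n = F_nv · A_b · n · n_s = 469 × 113.1 × 8 × 2 / 1000 = 848.7 kN.
Allowable strength R_n/Ω = 848.7 / 2 = 424 kN.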